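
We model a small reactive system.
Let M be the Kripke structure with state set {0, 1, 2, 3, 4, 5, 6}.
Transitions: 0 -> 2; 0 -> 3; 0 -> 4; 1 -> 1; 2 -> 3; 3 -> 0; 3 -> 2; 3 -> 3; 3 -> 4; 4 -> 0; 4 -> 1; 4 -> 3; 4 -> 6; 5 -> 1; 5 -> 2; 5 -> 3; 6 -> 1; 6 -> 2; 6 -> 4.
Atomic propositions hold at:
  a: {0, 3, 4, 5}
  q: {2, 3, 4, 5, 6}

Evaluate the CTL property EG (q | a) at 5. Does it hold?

Sat(q | a) = {0, 2, 3, 4, 5, 6}
EG (q | a): greatest fixpoint, start Z0 = {0, 2, 3, 4, 5, 6}, keep only states in Sat with some successor in Z. Already a fixed point.
Sat(EG (q | a)) = {0, 2, 3, 4, 5, 6}
5 ∈ Sat(EG (q | a)) = {0, 2, 3, 4, 5, 6}, so the formula holds at 5.

Yes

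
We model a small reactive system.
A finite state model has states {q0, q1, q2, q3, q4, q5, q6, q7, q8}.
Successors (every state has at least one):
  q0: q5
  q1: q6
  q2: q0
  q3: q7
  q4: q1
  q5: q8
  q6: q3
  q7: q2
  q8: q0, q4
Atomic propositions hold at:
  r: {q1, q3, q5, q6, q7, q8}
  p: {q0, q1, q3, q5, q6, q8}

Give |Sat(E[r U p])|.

6

E[r U p]: least fixpoint, start Z0 = Sat(p) = {q0, q1, q3, q5, q6, q8}, add states in Sat(r) with some successor in Z. Already a fixed point.
Sat(E[r U p]) = {q0, q1, q3, q5, q6, q8}
|Sat(E[r U p])| = |{q0, q1, q3, q5, q6, q8}| = 6.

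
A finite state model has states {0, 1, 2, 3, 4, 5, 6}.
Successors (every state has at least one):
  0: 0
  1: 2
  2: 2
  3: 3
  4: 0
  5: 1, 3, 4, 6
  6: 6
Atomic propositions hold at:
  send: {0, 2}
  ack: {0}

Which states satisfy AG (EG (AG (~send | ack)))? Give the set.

Sat(~send) = {1, 3, 4, 5, 6}
Sat(~send | ack) = {0, 1, 3, 4, 5, 6}
AG (~send | ack): greatest fixpoint, start Z0 = {0, 1, 3, 4, 5, 6}, keep only states in Sat with every successor in Z. Z1 = {0, 3, 4, 5, 6}; Z2 = {0, 3, 4, 6}; fixed.
Sat(AG (~send | ack)) = {0, 3, 4, 6}
EG (AG (~send | ack)): greatest fixpoint, start Z0 = {0, 3, 4, 6}, keep only states in Sat with some successor in Z. Already a fixed point.
Sat(EG (AG (~send | ack))) = {0, 3, 4, 6}
AG (EG (AG (~send | ack))): greatest fixpoint, start Z0 = {0, 3, 4, 6}, keep only states in Sat with every successor in Z. Already a fixed point.
Sat(AG (EG (AG (~send | ack)))) = {0, 3, 4, 6}

{0, 3, 4, 6}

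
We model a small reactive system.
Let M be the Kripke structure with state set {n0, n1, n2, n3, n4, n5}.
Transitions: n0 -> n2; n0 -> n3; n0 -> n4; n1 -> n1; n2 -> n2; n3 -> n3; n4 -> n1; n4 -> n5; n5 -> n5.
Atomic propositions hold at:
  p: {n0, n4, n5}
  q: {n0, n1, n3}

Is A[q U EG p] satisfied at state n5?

Yes

EG p: greatest fixpoint, start Z0 = {n0, n4, n5}, keep only states in Sat with some successor in Z. Already a fixed point.
Sat(EG p) = {n0, n4, n5}
A[q U EG p]: least fixpoint, start Z0 = Sat(EG p) = {n0, n4, n5}, add states in Sat(q) with every successor in Z. Already a fixed point.
Sat(A[q U EG p]) = {n0, n4, n5}
n5 ∈ Sat(A[q U EG p]) = {n0, n4, n5}, so the formula holds at n5.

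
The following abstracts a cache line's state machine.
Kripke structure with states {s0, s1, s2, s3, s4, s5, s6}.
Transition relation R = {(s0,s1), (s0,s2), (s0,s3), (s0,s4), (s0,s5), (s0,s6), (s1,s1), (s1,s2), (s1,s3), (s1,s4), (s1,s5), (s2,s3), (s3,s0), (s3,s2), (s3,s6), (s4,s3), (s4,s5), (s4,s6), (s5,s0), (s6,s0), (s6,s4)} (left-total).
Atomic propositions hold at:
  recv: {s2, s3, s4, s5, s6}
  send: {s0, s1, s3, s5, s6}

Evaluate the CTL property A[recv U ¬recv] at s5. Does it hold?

Yes

Sat(¬recv) = {s0, s1}
A[recv U ¬recv]: least fixpoint, start Z0 = Sat(¬recv) = {s0, s1}, add states in Sat(recv) with every successor in Z. Z1 = {s0, s1, s5}; fixed.
Sat(A[recv U ¬recv]) = {s0, s1, s5}
s5 ∈ Sat(A[recv U ¬recv]) = {s0, s1, s5}, so the formula holds at s5.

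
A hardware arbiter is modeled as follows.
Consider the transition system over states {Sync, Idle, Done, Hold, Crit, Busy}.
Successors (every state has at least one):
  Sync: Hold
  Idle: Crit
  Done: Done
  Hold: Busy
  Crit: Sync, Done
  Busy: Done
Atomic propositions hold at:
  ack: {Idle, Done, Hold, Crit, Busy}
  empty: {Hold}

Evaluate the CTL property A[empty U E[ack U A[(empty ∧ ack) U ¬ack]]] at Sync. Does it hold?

Sat(empty ∧ ack) = {Hold}
Sat(¬ack) = {Sync}
A[(empty ∧ ack) U ¬ack]: least fixpoint, start Z0 = Sat(¬ack) = {Sync}, add states in Sat(empty ∧ ack) with every successor in Z. Already a fixed point.
Sat(A[(empty ∧ ack) U ¬ack]) = {Sync}
E[ack U A[(empty ∧ ack) U ¬ack]]: least fixpoint, start Z0 = Sat(A[(empty ∧ ack) U ¬ack]) = {Sync}, add states in Sat(ack) with some successor in Z. Z1 = {Sync, Crit}; Z2 = {Sync, Idle, Crit}; fixed.
Sat(E[ack U A[(empty ∧ ack) U ¬ack]]) = {Sync, Idle, Crit}
A[empty U E[ack U A[(empty ∧ ack) U ¬ack]]]: least fixpoint, start Z0 = Sat(E[ack U A[(empty ∧ ack) U ¬ack]]) = {Sync, Idle, Crit}, add states in Sat(empty) with every successor in Z. Already a fixed point.
Sat(A[empty U E[ack U A[(empty ∧ ack) U ¬ack]]]) = {Sync, Idle, Crit}
Sync ∈ Sat(A[empty U E[ack U A[(empty ∧ ack) U ¬ack]]]) = {Sync, Idle, Crit}, so the formula holds at Sync.

Yes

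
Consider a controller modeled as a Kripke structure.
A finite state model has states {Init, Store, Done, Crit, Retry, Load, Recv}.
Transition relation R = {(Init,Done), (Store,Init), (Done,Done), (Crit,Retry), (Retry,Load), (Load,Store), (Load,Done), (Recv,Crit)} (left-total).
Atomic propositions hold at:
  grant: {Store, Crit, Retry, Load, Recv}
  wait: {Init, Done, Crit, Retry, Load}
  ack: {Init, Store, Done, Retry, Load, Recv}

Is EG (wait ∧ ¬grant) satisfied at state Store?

No

Sat(¬grant) = {Init, Done}
Sat(wait ∧ ¬grant) = {Init, Done}
EG (wait ∧ ¬grant): greatest fixpoint, start Z0 = {Init, Done}, keep only states in Sat with some successor in Z. Already a fixed point.
Sat(EG (wait ∧ ¬grant)) = {Init, Done}
Store ∉ Sat(EG (wait ∧ ¬grant)) = {Init, Done}, so the formula does not hold at Store.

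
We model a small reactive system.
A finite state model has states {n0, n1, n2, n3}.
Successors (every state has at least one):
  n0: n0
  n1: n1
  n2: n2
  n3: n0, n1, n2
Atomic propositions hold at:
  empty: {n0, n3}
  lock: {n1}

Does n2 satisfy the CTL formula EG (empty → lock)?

Yes

Sat(empty → lock) = {n1, n2}
EG (empty → lock): greatest fixpoint, start Z0 = {n1, n2}, keep only states in Sat with some successor in Z. Already a fixed point.
Sat(EG (empty → lock)) = {n1, n2}
n2 ∈ Sat(EG (empty → lock)) = {n1, n2}, so the formula holds at n2.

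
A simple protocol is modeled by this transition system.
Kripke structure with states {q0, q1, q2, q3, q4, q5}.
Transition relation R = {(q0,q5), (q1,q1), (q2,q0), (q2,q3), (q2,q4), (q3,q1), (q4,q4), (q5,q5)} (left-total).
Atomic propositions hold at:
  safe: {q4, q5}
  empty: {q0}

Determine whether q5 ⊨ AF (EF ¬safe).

Sat(¬safe) = {q0, q1, q2, q3}
EF ¬safe: least fixpoint, start Z0 = {q0, q1, q2, q3}, add states with some successor in Z. Already a fixed point.
Sat(EF ¬safe) = {q0, q1, q2, q3}
AF (EF ¬safe): least fixpoint, start Z0 = {q0, q1, q2, q3}, add states with every successor in Z. Already a fixed point.
Sat(AF (EF ¬safe)) = {q0, q1, q2, q3}
q5 ∉ Sat(AF (EF ¬safe)) = {q0, q1, q2, q3}, so the formula does not hold at q5.

No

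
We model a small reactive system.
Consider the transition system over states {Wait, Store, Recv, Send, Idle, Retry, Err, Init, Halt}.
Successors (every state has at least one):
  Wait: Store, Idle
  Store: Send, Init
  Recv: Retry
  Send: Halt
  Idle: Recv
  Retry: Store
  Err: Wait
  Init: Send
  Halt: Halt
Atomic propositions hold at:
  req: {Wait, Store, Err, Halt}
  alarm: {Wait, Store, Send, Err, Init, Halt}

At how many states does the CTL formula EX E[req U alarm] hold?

E[req U alarm]: least fixpoint, start Z0 = Sat(alarm) = {Wait, Store, Send, Err, Init, Halt}, add states in Sat(req) with some successor in Z. Already a fixed point.
Sat(E[req U alarm]) = {Wait, Store, Send, Err, Init, Halt}
Sat(EX E[req U alarm]) = {s : some successor in {Wait, Store, Send, Err, Init, Halt}} = {Wait, Store, Send, Retry, Err, Init, Halt}
|Sat(EX E[req U alarm])| = |{Wait, Store, Send, Retry, Err, Init, Halt}| = 7.

7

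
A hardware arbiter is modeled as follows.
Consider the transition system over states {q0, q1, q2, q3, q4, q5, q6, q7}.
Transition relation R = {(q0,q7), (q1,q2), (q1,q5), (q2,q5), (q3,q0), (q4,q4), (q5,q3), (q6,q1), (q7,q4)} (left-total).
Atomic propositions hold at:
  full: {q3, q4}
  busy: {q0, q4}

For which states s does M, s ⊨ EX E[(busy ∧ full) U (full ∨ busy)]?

{q3, q4, q5, q7}

Sat(busy ∧ full) = {q4}
Sat(full ∨ busy) = {q0, q3, q4}
E[(busy ∧ full) U (full ∨ busy)]: least fixpoint, start Z0 = Sat((full ∨ busy)) = {q0, q3, q4}, add states in Sat(busy ∧ full) with some successor in Z. Already a fixed point.
Sat(E[(busy ∧ full) U (full ∨ busy)]) = {q0, q3, q4}
Sat(EX E[(busy ∧ full) U (full ∨ busy)]) = {s : some successor in {q0, q3, q4}} = {q3, q4, q5, q7}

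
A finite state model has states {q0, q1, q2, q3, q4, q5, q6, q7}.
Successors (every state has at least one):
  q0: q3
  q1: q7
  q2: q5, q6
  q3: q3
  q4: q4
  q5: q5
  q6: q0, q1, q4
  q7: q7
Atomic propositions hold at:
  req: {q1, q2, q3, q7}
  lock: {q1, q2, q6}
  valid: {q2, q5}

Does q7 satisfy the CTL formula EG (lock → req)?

Yes

Sat(lock → req) = {q0, q1, q2, q3, q4, q5, q7}
EG (lock → req): greatest fixpoint, start Z0 = {q0, q1, q2, q3, q4, q5, q7}, keep only states in Sat with some successor in Z. Already a fixed point.
Sat(EG (lock → req)) = {q0, q1, q2, q3, q4, q5, q7}
q7 ∈ Sat(EG (lock → req)) = {q0, q1, q2, q3, q4, q5, q7}, so the formula holds at q7.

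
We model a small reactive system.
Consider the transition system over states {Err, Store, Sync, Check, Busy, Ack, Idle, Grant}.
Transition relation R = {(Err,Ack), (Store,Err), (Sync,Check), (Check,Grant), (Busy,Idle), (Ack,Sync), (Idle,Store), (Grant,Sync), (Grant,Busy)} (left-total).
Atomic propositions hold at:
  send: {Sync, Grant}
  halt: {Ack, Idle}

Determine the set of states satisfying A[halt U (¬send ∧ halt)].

Sat(¬send) = {Err, Store, Check, Busy, Ack, Idle}
Sat(¬send ∧ halt) = {Ack, Idle}
A[halt U (¬send ∧ halt)]: least fixpoint, start Z0 = Sat((¬send ∧ halt)) = {Ack, Idle}, add states in Sat(halt) with every successor in Z. Already a fixed point.
Sat(A[halt U (¬send ∧ halt)]) = {Ack, Idle}

{Ack, Idle}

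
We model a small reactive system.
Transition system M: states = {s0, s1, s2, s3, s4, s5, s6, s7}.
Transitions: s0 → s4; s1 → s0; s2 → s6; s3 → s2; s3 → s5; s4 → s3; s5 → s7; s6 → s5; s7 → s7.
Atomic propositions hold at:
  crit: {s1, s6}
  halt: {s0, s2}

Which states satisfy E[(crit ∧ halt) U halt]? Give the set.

{s0, s2}

Sat(crit ∧ halt) = ∅
E[(crit ∧ halt) U halt]: least fixpoint, start Z0 = Sat(halt) = {s0, s2}, add states in Sat(crit ∧ halt) with some successor in Z. Already a fixed point.
Sat(E[(crit ∧ halt) U halt]) = {s0, s2}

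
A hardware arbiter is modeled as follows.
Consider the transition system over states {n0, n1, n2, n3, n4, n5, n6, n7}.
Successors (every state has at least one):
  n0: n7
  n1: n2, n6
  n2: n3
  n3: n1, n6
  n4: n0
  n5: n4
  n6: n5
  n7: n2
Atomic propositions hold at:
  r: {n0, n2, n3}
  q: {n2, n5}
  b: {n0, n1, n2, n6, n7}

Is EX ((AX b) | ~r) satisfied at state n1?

Sat(AX b) = {s : every successor in {n0, n1, n2, n6, n7}} = {n0, n1, n3, n4, n7}
Sat(~r) = {n1, n4, n5, n6, n7}
Sat((AX b) | ~r) = {n0, n1, n3, n4, n5, n6, n7}
Sat(EX ((AX b) | ~r)) = {s : some successor in {n0, n1, n3, n4, n5, n6, n7}} = {n0, n1, n2, n3, n4, n5, n6}
n1 ∈ Sat(EX ((AX b) | ~r)) = {n0, n1, n2, n3, n4, n5, n6}, so the formula holds at n1.

Yes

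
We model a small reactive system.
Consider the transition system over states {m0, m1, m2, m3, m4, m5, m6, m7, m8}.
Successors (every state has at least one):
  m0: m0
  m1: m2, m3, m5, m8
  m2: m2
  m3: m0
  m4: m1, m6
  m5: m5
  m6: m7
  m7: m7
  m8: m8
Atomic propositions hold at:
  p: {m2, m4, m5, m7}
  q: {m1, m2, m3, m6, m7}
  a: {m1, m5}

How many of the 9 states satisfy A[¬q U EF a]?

3

Sat(¬q) = {m0, m4, m5, m8}
EF a: least fixpoint, start Z0 = {m1, m5}, add states with some successor in Z. Z1 = {m1, m4, m5}; fixed.
Sat(EF a) = {m1, m4, m5}
A[¬q U EF a]: least fixpoint, start Z0 = Sat(EF a) = {m1, m4, m5}, add states in Sat(¬q) with every successor in Z. Already a fixed point.
Sat(A[¬q U EF a]) = {m1, m4, m5}
|Sat(A[¬q U EF a])| = |{m1, m4, m5}| = 3.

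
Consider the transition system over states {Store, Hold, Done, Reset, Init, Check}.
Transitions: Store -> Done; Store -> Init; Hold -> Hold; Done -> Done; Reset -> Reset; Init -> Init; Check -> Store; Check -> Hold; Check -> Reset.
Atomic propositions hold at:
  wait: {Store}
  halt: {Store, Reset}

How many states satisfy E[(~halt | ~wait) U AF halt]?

3

Sat(~halt) = {Hold, Done, Init, Check}
Sat(~wait) = {Hold, Done, Reset, Init, Check}
Sat(~halt | ~wait) = {Hold, Done, Reset, Init, Check}
AF halt: least fixpoint, start Z0 = {Store, Reset}, add states with every successor in Z. Already a fixed point.
Sat(AF halt) = {Store, Reset}
E[(~halt | ~wait) U AF halt]: least fixpoint, start Z0 = Sat(AF halt) = {Store, Reset}, add states in Sat(~halt | ~wait) with some successor in Z. Z1 = {Store, Reset, Check}; fixed.
Sat(E[(~halt | ~wait) U AF halt]) = {Store, Reset, Check}
|Sat(E[(~halt | ~wait) U AF halt])| = |{Store, Reset, Check}| = 3.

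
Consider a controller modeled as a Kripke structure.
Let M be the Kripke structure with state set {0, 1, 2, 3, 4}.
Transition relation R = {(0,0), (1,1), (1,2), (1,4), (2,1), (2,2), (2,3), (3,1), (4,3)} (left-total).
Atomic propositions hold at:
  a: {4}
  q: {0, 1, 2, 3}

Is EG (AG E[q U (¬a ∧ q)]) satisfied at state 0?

Yes

Sat(¬a) = {0, 1, 2, 3}
Sat(¬a ∧ q) = {0, 1, 2, 3}
E[q U (¬a ∧ q)]: least fixpoint, start Z0 = Sat((¬a ∧ q)) = {0, 1, 2, 3}, add states in Sat(q) with some successor in Z. Already a fixed point.
Sat(E[q U (¬a ∧ q)]) = {0, 1, 2, 3}
AG E[q U (¬a ∧ q)]: greatest fixpoint, start Z0 = {0, 1, 2, 3}, keep only states in Sat with every successor in Z. Z1 = {0, 2, 3}; Z2 = {0}; fixed.
Sat(AG E[q U (¬a ∧ q)]) = {0}
EG (AG E[q U (¬a ∧ q)]): greatest fixpoint, start Z0 = {0}, keep only states in Sat with some successor in Z. Already a fixed point.
Sat(EG (AG E[q U (¬a ∧ q)])) = {0}
0 ∈ Sat(EG (AG E[q U (¬a ∧ q)])) = {0}, so the formula holds at 0.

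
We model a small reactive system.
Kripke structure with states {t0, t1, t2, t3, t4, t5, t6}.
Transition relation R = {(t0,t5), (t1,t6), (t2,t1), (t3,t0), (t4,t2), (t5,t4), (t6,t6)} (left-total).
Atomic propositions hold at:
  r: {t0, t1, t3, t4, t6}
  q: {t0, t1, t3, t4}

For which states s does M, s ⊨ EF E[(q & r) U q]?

{t0, t1, t2, t3, t4, t5}

Sat(q & r) = {t0, t1, t3, t4}
E[(q & r) U q]: least fixpoint, start Z0 = Sat(q) = {t0, t1, t3, t4}, add states in Sat(q & r) with some successor in Z. Already a fixed point.
Sat(E[(q & r) U q]) = {t0, t1, t3, t4}
EF E[(q & r) U q]: least fixpoint, start Z0 = {t0, t1, t3, t4}, add states with some successor in Z. Z1 = {t0, t1, t2, t3, t4, t5}; fixed.
Sat(EF E[(q & r) U q]) = {t0, t1, t2, t3, t4, t5}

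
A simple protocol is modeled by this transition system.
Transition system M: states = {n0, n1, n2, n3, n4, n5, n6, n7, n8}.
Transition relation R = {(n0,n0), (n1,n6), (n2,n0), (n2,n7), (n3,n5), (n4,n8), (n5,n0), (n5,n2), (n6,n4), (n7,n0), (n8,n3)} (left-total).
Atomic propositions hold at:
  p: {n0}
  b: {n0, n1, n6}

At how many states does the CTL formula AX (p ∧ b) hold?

Sat(p ∧ b) = {n0}
Sat(AX (p ∧ b)) = {s : every successor in {n0}} = {n0, n7}
|Sat(AX (p ∧ b))| = |{n0, n7}| = 2.

2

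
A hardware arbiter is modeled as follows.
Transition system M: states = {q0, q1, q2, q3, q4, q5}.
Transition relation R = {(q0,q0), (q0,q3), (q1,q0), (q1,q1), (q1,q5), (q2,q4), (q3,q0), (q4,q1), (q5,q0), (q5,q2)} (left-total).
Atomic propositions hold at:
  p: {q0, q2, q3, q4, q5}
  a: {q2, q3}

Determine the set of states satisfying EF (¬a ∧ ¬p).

Sat(¬a) = {q0, q1, q4, q5}
Sat(¬p) = {q1}
Sat(¬a ∧ ¬p) = {q1}
EF (¬a ∧ ¬p): least fixpoint, start Z0 = {q1}, add states with some successor in Z. Z1 = {q1, q4}; Z2 = {q1, q2, q4}; Z3 = {q1, q2, q4, q5}; fixed.
Sat(EF (¬a ∧ ¬p)) = {q1, q2, q4, q5}

{q1, q2, q4, q5}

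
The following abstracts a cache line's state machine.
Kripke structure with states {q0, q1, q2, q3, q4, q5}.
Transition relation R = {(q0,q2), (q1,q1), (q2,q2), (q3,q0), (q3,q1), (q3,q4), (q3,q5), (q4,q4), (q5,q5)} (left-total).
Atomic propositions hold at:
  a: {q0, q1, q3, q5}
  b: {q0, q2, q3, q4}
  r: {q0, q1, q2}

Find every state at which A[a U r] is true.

A[a U r]: least fixpoint, start Z0 = Sat(r) = {q0, q1, q2}, add states in Sat(a) with every successor in Z. Already a fixed point.
Sat(A[a U r]) = {q0, q1, q2}

{q0, q1, q2}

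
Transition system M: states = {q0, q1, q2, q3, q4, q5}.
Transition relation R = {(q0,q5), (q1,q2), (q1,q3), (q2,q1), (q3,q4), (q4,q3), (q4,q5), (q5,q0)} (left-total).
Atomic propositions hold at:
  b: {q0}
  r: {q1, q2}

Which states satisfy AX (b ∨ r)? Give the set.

Sat(b ∨ r) = {q0, q1, q2}
Sat(AX (b ∨ r)) = {s : every successor in {q0, q1, q2}} = {q2, q5}

{q2, q5}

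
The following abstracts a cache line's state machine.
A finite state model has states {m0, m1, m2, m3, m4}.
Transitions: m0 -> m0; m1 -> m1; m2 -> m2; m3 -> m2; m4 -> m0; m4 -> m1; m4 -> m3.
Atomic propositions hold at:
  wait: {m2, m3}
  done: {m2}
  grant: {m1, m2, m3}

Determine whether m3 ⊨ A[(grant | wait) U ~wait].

Sat(grant | wait) = {m1, m2, m3}
Sat(~wait) = {m0, m1, m4}
A[(grant | wait) U ~wait]: least fixpoint, start Z0 = Sat(~wait) = {m0, m1, m4}, add states in Sat(grant | wait) with every successor in Z. Already a fixed point.
Sat(A[(grant | wait) U ~wait]) = {m0, m1, m4}
m3 ∉ Sat(A[(grant | wait) U ~wait]) = {m0, m1, m4}, so the formula does not hold at m3.

No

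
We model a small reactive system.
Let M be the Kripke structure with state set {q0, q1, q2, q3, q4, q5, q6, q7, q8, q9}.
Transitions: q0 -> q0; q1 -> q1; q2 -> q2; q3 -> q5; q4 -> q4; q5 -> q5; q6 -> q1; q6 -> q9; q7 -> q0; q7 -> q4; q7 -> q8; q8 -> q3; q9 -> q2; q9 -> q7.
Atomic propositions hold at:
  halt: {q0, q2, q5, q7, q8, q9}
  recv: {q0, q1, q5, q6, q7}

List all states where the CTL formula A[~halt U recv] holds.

Sat(~halt) = {q1, q3, q4, q6}
A[~halt U recv]: least fixpoint, start Z0 = Sat(recv) = {q0, q1, q5, q6, q7}, add states in Sat(~halt) with every successor in Z. Z1 = {q0, q1, q3, q5, q6, q7}; fixed.
Sat(A[~halt U recv]) = {q0, q1, q3, q5, q6, q7}

{q0, q1, q3, q5, q6, q7}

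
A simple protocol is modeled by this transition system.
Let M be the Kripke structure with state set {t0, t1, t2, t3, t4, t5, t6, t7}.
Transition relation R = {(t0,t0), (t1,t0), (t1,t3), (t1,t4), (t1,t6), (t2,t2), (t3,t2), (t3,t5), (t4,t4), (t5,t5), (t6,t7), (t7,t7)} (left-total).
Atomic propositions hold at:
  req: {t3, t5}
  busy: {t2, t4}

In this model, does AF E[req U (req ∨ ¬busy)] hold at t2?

Sat(¬busy) = {t0, t1, t3, t5, t6, t7}
Sat(req ∨ ¬busy) = {t0, t1, t3, t5, t6, t7}
E[req U (req ∨ ¬busy)]: least fixpoint, start Z0 = Sat((req ∨ ¬busy)) = {t0, t1, t3, t5, t6, t7}, add states in Sat(req) with some successor in Z. Already a fixed point.
Sat(E[req U (req ∨ ¬busy)]) = {t0, t1, t3, t5, t6, t7}
AF E[req U (req ∨ ¬busy)]: least fixpoint, start Z0 = {t0, t1, t3, t5, t6, t7}, add states with every successor in Z. Already a fixed point.
Sat(AF E[req U (req ∨ ¬busy)]) = {t0, t1, t3, t5, t6, t7}
t2 ∉ Sat(AF E[req U (req ∨ ¬busy)]) = {t0, t1, t3, t5, t6, t7}, so the formula does not hold at t2.

No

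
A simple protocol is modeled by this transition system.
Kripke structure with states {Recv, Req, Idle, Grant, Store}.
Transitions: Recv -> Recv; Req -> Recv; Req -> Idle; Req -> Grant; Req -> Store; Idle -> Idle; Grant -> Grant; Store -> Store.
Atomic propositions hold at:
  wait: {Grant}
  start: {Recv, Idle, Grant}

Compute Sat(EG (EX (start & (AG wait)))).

AG wait: greatest fixpoint, start Z0 = {Grant}, keep only states in Sat with every successor in Z. Already a fixed point.
Sat(AG wait) = {Grant}
Sat(start & (AG wait)) = {Grant}
Sat(EX (start & (AG wait))) = {s : some successor in {Grant}} = {Req, Grant}
EG (EX (start & (AG wait))): greatest fixpoint, start Z0 = {Req, Grant}, keep only states in Sat with some successor in Z. Already a fixed point.
Sat(EG (EX (start & (AG wait)))) = {Req, Grant}

{Req, Grant}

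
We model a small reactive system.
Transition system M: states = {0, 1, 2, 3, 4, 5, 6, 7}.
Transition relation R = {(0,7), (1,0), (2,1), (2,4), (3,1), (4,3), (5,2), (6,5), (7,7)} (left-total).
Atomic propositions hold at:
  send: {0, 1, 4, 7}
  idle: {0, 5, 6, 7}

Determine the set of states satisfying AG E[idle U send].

E[idle U send]: least fixpoint, start Z0 = Sat(send) = {0, 1, 4, 7}, add states in Sat(idle) with some successor in Z. Already a fixed point.
Sat(E[idle U send]) = {0, 1, 4, 7}
AG E[idle U send]: greatest fixpoint, start Z0 = {0, 1, 4, 7}, keep only states in Sat with every successor in Z. Z1 = {0, 1, 7}; fixed.
Sat(AG E[idle U send]) = {0, 1, 7}

{0, 1, 7}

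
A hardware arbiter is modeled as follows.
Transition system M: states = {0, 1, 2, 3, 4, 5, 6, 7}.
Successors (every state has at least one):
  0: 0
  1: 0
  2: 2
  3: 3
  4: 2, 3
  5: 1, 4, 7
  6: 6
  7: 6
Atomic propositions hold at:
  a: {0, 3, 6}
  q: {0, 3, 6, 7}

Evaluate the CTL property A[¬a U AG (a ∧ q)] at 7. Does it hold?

Sat(¬a) = {1, 2, 4, 5, 7}
Sat(a ∧ q) = {0, 3, 6}
AG (a ∧ q): greatest fixpoint, start Z0 = {0, 3, 6}, keep only states in Sat with every successor in Z. Already a fixed point.
Sat(AG (a ∧ q)) = {0, 3, 6}
A[¬a U AG (a ∧ q)]: least fixpoint, start Z0 = Sat(AG (a ∧ q)) = {0, 3, 6}, add states in Sat(¬a) with every successor in Z. Z1 = {0, 1, 3, 6, 7}; fixed.
Sat(A[¬a U AG (a ∧ q)]) = {0, 1, 3, 6, 7}
7 ∈ Sat(A[¬a U AG (a ∧ q)]) = {0, 1, 3, 6, 7}, so the formula holds at 7.

Yes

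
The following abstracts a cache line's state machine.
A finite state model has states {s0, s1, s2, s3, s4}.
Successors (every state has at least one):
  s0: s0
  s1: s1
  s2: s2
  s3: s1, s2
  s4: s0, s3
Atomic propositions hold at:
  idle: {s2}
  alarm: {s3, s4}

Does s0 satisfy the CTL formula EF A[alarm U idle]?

No

A[alarm U idle]: least fixpoint, start Z0 = Sat(idle) = {s2}, add states in Sat(alarm) with every successor in Z. Already a fixed point.
Sat(A[alarm U idle]) = {s2}
EF A[alarm U idle]: least fixpoint, start Z0 = {s2}, add states with some successor in Z. Z1 = {s2, s3}; Z2 = {s2, s3, s4}; fixed.
Sat(EF A[alarm U idle]) = {s2, s3, s4}
s0 ∉ Sat(EF A[alarm U idle]) = {s2, s3, s4}, so the formula does not hold at s0.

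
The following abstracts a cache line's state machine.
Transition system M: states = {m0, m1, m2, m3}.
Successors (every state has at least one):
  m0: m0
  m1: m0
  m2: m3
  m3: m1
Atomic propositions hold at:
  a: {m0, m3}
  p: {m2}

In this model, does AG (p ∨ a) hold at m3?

Sat(p ∨ a) = {m0, m2, m3}
AG (p ∨ a): greatest fixpoint, start Z0 = {m0, m2, m3}, keep only states in Sat with every successor in Z. Z1 = {m0, m2}; Z2 = {m0}; fixed.
Sat(AG (p ∨ a)) = {m0}
m3 ∉ Sat(AG (p ∨ a)) = {m0}, so the formula does not hold at m3.

No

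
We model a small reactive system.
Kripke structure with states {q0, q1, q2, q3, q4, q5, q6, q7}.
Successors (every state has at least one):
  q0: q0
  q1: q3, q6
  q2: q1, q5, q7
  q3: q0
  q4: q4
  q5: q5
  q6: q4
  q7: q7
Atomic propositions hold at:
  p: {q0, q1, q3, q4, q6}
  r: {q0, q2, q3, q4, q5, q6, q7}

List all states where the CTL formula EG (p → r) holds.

Sat(p → r) = {q0, q2, q3, q4, q5, q6, q7}
EG (p → r): greatest fixpoint, start Z0 = {q0, q2, q3, q4, q5, q6, q7}, keep only states in Sat with some successor in Z. Already a fixed point.
Sat(EG (p → r)) = {q0, q2, q3, q4, q5, q6, q7}

{q0, q2, q3, q4, q5, q6, q7}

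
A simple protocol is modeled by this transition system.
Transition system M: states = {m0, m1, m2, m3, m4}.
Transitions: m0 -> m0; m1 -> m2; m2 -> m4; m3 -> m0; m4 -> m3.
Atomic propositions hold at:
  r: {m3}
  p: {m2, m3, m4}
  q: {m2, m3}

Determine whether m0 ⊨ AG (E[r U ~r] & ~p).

Sat(~r) = {m0, m1, m2, m4}
E[r U ~r]: least fixpoint, start Z0 = Sat(~r) = {m0, m1, m2, m4}, add states in Sat(r) with some successor in Z. Z1 = {m0, m1, m2, m3, m4}; fixed.
Sat(E[r U ~r]) = {m0, m1, m2, m3, m4}
Sat(~p) = {m0, m1}
Sat(E[r U ~r] & ~p) = {m0, m1}
AG (E[r U ~r] & ~p): greatest fixpoint, start Z0 = {m0, m1}, keep only states in Sat with every successor in Z. Z1 = {m0}; fixed.
Sat(AG (E[r U ~r] & ~p)) = {m0}
m0 ∈ Sat(AG (E[r U ~r] & ~p)) = {m0}, so the formula holds at m0.

Yes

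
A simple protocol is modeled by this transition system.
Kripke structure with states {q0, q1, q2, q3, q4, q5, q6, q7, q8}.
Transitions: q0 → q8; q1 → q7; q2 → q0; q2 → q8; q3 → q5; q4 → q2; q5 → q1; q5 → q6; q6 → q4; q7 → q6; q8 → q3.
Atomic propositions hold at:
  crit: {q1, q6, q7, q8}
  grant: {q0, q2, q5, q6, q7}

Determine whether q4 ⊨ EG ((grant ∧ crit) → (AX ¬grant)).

Yes

Sat(grant ∧ crit) = {q6, q7}
Sat(¬grant) = {q1, q3, q4, q8}
Sat(AX ¬grant) = {s : every successor in {q1, q3, q4, q8}} = {q0, q6, q8}
Sat((grant ∧ crit) → (AX ¬grant)) = {q0, q1, q2, q3, q4, q5, q6, q8}
EG ((grant ∧ crit) → (AX ¬grant)): greatest fixpoint, start Z0 = {q0, q1, q2, q3, q4, q5, q6, q8}, keep only states in Sat with some successor in Z. Z1 = {q0, q2, q3, q4, q5, q6, q8}; fixed.
Sat(EG ((grant ∧ crit) → (AX ¬grant))) = {q0, q2, q3, q4, q5, q6, q8}
q4 ∈ Sat(EG ((grant ∧ crit) → (AX ¬grant))) = {q0, q2, q3, q4, q5, q6, q8}, so the formula holds at q4.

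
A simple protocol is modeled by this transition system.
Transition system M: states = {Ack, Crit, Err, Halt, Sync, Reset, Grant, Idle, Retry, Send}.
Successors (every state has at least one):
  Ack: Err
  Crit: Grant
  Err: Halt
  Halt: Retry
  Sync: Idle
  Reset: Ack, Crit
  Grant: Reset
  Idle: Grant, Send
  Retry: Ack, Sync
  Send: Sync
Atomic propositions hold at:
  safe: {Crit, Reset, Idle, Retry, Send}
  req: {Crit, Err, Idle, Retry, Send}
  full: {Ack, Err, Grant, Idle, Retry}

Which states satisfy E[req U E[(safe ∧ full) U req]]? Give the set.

Sat(safe ∧ full) = {Idle, Retry}
E[(safe ∧ full) U req]: least fixpoint, start Z0 = Sat(req) = {Crit, Err, Idle, Retry, Send}, add states in Sat(safe ∧ full) with some successor in Z. Already a fixed point.
Sat(E[(safe ∧ full) U req]) = {Crit, Err, Idle, Retry, Send}
E[req U E[(safe ∧ full) U req]]: least fixpoint, start Z0 = Sat(E[(safe ∧ full) U req]) = {Crit, Err, Idle, Retry, Send}, add states in Sat(req) with some successor in Z. Already a fixed point.
Sat(E[req U E[(safe ∧ full) U req]]) = {Crit, Err, Idle, Retry, Send}

{Crit, Err, Idle, Retry, Send}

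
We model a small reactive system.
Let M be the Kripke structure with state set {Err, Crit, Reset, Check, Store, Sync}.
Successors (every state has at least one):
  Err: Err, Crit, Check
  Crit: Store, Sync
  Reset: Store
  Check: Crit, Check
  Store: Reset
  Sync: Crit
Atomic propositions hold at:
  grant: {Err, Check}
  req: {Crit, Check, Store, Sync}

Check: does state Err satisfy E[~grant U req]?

No

Sat(~grant) = {Crit, Reset, Store, Sync}
E[~grant U req]: least fixpoint, start Z0 = Sat(req) = {Crit, Check, Store, Sync}, add states in Sat(~grant) with some successor in Z. Z1 = {Crit, Reset, Check, Store, Sync}; fixed.
Sat(E[~grant U req]) = {Crit, Reset, Check, Store, Sync}
Err ∉ Sat(E[~grant U req]) = {Crit, Reset, Check, Store, Sync}, so the formula does not hold at Err.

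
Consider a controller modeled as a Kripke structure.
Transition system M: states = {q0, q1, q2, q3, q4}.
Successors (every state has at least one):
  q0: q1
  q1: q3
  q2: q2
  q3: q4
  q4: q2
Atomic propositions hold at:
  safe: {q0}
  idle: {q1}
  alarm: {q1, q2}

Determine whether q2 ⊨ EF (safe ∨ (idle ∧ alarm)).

Sat(idle ∧ alarm) = {q1}
Sat(safe ∨ (idle ∧ alarm)) = {q0, q1}
EF (safe ∨ (idle ∧ alarm)): least fixpoint, start Z0 = {q0, q1}, add states with some successor in Z. Already a fixed point.
Sat(EF (safe ∨ (idle ∧ alarm))) = {q0, q1}
q2 ∉ Sat(EF (safe ∨ (idle ∧ alarm))) = {q0, q1}, so the formula does not hold at q2.

No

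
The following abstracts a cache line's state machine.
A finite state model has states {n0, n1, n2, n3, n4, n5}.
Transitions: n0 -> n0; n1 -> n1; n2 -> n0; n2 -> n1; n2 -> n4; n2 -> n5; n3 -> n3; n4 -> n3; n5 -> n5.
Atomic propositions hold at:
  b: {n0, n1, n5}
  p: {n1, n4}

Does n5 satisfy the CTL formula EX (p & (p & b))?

No

Sat(p & b) = {n1}
Sat(p & (p & b)) = {n1}
Sat(EX (p & (p & b))) = {s : some successor in {n1}} = {n1, n2}
n5 ∉ Sat(EX (p & (p & b))) = {n1, n2}, so the formula does not hold at n5.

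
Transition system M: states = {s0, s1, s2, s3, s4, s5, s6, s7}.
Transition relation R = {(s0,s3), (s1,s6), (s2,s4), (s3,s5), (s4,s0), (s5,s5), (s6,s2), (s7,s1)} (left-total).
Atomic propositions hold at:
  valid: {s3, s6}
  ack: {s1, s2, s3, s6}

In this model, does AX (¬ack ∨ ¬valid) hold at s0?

No

Sat(¬ack) = {s0, s4, s5, s7}
Sat(¬valid) = {s0, s1, s2, s4, s5, s7}
Sat(¬ack ∨ ¬valid) = {s0, s1, s2, s4, s5, s7}
Sat(AX (¬ack ∨ ¬valid)) = {s : every successor in {s0, s1, s2, s4, s5, s7}} = {s2, s3, s4, s5, s6, s7}
s0 ∉ Sat(AX (¬ack ∨ ¬valid)) = {s2, s3, s4, s5, s6, s7}, so the formula does not hold at s0.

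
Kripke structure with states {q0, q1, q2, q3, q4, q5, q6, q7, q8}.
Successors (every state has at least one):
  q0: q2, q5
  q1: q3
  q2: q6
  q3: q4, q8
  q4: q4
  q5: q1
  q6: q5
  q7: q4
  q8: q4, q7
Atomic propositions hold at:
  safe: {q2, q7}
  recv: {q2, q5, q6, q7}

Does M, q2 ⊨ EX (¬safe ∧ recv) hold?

Yes

Sat(¬safe) = {q0, q1, q3, q4, q5, q6, q8}
Sat(¬safe ∧ recv) = {q5, q6}
Sat(EX (¬safe ∧ recv)) = {s : some successor in {q5, q6}} = {q0, q2, q6}
q2 ∈ Sat(EX (¬safe ∧ recv)) = {q0, q2, q6}, so the formula holds at q2.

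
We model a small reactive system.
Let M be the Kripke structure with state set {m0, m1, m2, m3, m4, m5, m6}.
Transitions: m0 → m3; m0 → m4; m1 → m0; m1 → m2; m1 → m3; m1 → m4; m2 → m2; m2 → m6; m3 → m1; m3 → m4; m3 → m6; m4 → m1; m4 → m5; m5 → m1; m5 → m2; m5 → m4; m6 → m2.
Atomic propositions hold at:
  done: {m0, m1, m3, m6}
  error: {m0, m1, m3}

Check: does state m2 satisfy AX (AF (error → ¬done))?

Sat(¬done) = {m2, m4, m5}
Sat(error → ¬done) = {m2, m4, m5, m6}
AF (error → ¬done): least fixpoint, start Z0 = {m2, m4, m5, m6}, add states with every successor in Z. Already a fixed point.
Sat(AF (error → ¬done)) = {m2, m4, m5, m6}
Sat(AX (AF (error → ¬done))) = {s : every successor in {m2, m4, m5, m6}} = {m2, m6}
m2 ∈ Sat(AX (AF (error → ¬done))) = {m2, m6}, so the formula holds at m2.

Yes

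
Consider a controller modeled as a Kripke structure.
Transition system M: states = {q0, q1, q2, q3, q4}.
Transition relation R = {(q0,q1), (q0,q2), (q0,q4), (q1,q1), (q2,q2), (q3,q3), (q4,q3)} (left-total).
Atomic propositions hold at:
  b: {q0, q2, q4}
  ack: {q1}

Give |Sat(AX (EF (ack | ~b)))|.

Sat(~b) = {q1, q3}
Sat(ack | ~b) = {q1, q3}
EF (ack | ~b): least fixpoint, start Z0 = {q1, q3}, add states with some successor in Z. Z1 = {q0, q1, q3, q4}; fixed.
Sat(EF (ack | ~b)) = {q0, q1, q3, q4}
Sat(AX (EF (ack | ~b))) = {s : every successor in {q0, q1, q3, q4}} = {q1, q3, q4}
|Sat(AX (EF (ack | ~b)))| = |{q1, q3, q4}| = 3.

3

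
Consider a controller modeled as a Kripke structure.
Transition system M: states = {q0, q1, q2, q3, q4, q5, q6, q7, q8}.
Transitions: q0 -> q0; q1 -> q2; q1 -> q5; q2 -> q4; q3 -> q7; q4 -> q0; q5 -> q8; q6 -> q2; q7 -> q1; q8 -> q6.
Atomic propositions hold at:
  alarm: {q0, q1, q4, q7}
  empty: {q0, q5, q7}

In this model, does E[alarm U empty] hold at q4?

E[alarm U empty]: least fixpoint, start Z0 = Sat(empty) = {q0, q5, q7}, add states in Sat(alarm) with some successor in Z. Z1 = {q0, q1, q4, q5, q7}; fixed.
Sat(E[alarm U empty]) = {q0, q1, q4, q5, q7}
q4 ∈ Sat(E[alarm U empty]) = {q0, q1, q4, q5, q7}, so the formula holds at q4.

Yes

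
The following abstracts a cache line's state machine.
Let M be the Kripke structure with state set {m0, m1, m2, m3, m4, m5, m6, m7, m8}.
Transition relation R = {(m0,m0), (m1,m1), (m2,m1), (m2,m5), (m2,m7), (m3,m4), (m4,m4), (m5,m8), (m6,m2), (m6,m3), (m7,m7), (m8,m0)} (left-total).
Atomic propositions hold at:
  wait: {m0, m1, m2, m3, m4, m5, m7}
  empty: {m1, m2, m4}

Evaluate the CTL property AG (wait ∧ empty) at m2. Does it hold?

Sat(wait ∧ empty) = {m1, m2, m4}
AG (wait ∧ empty): greatest fixpoint, start Z0 = {m1, m2, m4}, keep only states in Sat with every successor in Z. Z1 = {m1, m4}; fixed.
Sat(AG (wait ∧ empty)) = {m1, m4}
m2 ∉ Sat(AG (wait ∧ empty)) = {m1, m4}, so the formula does not hold at m2.

No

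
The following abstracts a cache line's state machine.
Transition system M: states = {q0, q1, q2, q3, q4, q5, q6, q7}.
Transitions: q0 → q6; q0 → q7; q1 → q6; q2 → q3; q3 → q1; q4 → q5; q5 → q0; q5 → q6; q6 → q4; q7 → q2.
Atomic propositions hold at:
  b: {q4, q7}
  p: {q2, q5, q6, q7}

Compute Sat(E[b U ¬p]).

Sat(¬p) = {q0, q1, q3, q4}
E[b U ¬p]: least fixpoint, start Z0 = Sat(¬p) = {q0, q1, q3, q4}, add states in Sat(b) with some successor in Z. Already a fixed point.
Sat(E[b U ¬p]) = {q0, q1, q3, q4}

{q0, q1, q3, q4}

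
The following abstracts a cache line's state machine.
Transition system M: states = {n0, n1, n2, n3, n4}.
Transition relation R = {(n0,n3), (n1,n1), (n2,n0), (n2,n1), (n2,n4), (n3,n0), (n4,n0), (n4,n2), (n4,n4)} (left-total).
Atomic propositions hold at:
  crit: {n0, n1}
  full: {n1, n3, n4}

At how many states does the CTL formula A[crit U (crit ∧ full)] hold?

1

Sat(crit ∧ full) = {n1}
A[crit U (crit ∧ full)]: least fixpoint, start Z0 = Sat((crit ∧ full)) = {n1}, add states in Sat(crit) with every successor in Z. Already a fixed point.
Sat(A[crit U (crit ∧ full)]) = {n1}
|Sat(A[crit U (crit ∧ full)])| = |{n1}| = 1.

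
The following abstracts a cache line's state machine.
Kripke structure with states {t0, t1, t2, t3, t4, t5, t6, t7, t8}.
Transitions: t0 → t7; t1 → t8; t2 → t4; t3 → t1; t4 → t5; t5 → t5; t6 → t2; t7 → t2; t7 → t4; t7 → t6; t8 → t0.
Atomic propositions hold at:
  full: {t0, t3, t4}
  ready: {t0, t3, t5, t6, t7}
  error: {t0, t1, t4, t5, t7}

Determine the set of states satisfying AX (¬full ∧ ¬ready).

{t1, t3, t6}

Sat(¬full) = {t1, t2, t5, t6, t7, t8}
Sat(¬ready) = {t1, t2, t4, t8}
Sat(¬full ∧ ¬ready) = {t1, t2, t8}
Sat(AX (¬full ∧ ¬ready)) = {s : every successor in {t1, t2, t8}} = {t1, t3, t6}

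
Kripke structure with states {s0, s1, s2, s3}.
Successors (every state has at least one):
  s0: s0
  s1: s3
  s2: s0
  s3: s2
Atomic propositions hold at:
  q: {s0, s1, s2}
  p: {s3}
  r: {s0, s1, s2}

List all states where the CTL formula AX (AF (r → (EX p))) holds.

{s1}

Sat(EX p) = {s : some successor in {s3}} = {s1}
Sat(r → (EX p)) = {s1, s3}
AF (r → (EX p)): least fixpoint, start Z0 = {s1, s3}, add states with every successor in Z. Already a fixed point.
Sat(AF (r → (EX p))) = {s1, s3}
Sat(AX (AF (r → (EX p)))) = {s : every successor in {s1, s3}} = {s1}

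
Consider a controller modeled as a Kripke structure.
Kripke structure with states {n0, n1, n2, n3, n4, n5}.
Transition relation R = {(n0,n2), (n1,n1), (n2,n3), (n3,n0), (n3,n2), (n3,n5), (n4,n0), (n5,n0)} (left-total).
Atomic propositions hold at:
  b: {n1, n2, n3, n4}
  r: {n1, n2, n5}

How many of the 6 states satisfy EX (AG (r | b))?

1

Sat(r | b) = {n1, n2, n3, n4, n5}
AG (r | b): greatest fixpoint, start Z0 = {n1, n2, n3, n4, n5}, keep only states in Sat with every successor in Z. Z1 = {n1, n2}; Z2 = {n1}; fixed.
Sat(AG (r | b)) = {n1}
Sat(EX (AG (r | b))) = {s : some successor in {n1}} = {n1}
|Sat(EX (AG (r | b)))| = |{n1}| = 1.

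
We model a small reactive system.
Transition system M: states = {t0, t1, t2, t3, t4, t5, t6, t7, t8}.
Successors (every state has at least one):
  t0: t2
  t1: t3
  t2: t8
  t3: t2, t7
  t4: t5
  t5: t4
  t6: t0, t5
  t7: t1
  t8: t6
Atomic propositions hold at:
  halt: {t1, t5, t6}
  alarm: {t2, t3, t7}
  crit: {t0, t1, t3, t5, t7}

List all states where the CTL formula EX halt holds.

{t4, t6, t7, t8}

Sat(EX halt) = {s : some successor in {t1, t5, t6}} = {t4, t6, t7, t8}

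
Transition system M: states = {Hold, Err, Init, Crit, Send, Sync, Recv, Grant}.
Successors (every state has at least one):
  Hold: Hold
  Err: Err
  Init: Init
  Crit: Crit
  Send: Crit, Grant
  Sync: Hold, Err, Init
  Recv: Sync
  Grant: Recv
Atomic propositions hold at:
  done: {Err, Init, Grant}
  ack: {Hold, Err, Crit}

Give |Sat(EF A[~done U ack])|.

Sat(~done) = {Hold, Crit, Send, Sync, Recv}
A[~done U ack]: least fixpoint, start Z0 = Sat(ack) = {Hold, Err, Crit}, add states in Sat(~done) with every successor in Z. Already a fixed point.
Sat(A[~done U ack]) = {Hold, Err, Crit}
EF A[~done U ack]: least fixpoint, start Z0 = {Hold, Err, Crit}, add states with some successor in Z. Z1 = {Hold, Err, Crit, Send, Sync}; Z2 = {Hold, Err, Crit, Send, Sync, Recv}; Z3 = {Hold, Err, Crit, Send, Sync, Recv, Grant}; fixed.
Sat(EF A[~done U ack]) = {Hold, Err, Crit, Send, Sync, Recv, Grant}
|Sat(EF A[~done U ack])| = |{Hold, Err, Crit, Send, Sync, Recv, Grant}| = 7.

7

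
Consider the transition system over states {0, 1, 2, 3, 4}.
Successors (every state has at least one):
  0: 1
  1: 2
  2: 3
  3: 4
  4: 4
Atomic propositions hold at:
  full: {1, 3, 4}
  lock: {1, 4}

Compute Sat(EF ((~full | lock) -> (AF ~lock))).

Sat(~full) = {0, 2}
Sat(~full | lock) = {0, 1, 2, 4}
Sat(~lock) = {0, 2, 3}
AF ~lock: least fixpoint, start Z0 = {0, 2, 3}, add states with every successor in Z. Z1 = {0, 1, 2, 3}; fixed.
Sat(AF ~lock) = {0, 1, 2, 3}
Sat((~full | lock) -> (AF ~lock)) = {0, 1, 2, 3}
EF ((~full | lock) -> (AF ~lock)): least fixpoint, start Z0 = {0, 1, 2, 3}, add states with some successor in Z. Already a fixed point.
Sat(EF ((~full | lock) -> (AF ~lock))) = {0, 1, 2, 3}

{0, 1, 2, 3}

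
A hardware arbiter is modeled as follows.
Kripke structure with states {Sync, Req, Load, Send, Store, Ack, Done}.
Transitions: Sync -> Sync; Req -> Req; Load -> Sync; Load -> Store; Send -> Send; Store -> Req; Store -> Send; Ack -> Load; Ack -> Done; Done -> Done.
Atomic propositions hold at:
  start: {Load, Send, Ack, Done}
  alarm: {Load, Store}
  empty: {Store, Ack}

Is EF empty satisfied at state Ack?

Yes

EF empty: least fixpoint, start Z0 = {Store, Ack}, add states with some successor in Z. Z1 = {Load, Store, Ack}; fixed.
Sat(EF empty) = {Load, Store, Ack}
Ack ∈ Sat(EF empty) = {Load, Store, Ack}, so the formula holds at Ack.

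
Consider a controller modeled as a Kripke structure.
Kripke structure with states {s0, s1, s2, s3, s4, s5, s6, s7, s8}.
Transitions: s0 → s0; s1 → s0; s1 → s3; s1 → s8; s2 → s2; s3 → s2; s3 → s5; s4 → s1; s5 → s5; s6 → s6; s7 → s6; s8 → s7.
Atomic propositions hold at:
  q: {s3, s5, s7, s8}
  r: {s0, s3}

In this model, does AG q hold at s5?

Yes

AG q: greatest fixpoint, start Z0 = {s3, s5, s7, s8}, keep only states in Sat with every successor in Z. Z1 = {s5, s8}; Z2 = {s5}; fixed.
Sat(AG q) = {s5}
s5 ∈ Sat(AG q) = {s5}, so the formula holds at s5.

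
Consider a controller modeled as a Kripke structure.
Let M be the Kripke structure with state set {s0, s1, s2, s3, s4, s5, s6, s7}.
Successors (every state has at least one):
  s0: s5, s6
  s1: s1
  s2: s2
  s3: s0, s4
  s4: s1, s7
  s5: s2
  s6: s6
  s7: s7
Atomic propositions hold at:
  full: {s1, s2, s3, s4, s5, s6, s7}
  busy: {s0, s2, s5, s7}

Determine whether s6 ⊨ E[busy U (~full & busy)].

No

Sat(~full) = {s0}
Sat(~full & busy) = {s0}
E[busy U (~full & busy)]: least fixpoint, start Z0 = Sat((~full & busy)) = {s0}, add states in Sat(busy) with some successor in Z. Already a fixed point.
Sat(E[busy U (~full & busy)]) = {s0}
s6 ∉ Sat(E[busy U (~full & busy)]) = {s0}, so the formula does not hold at s6.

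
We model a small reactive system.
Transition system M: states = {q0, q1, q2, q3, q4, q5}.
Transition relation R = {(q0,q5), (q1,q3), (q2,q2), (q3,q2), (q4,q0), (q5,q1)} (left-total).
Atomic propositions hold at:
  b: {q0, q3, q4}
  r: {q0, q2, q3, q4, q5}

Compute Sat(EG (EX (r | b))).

Sat(r | b) = {q0, q2, q3, q4, q5}
Sat(EX (r | b)) = {s : some successor in {q0, q2, q3, q4, q5}} = {q0, q1, q2, q3, q4}
EG (EX (r | b)): greatest fixpoint, start Z0 = {q0, q1, q2, q3, q4}, keep only states in Sat with some successor in Z. Z1 = {q1, q2, q3, q4}; Z2 = {q1, q2, q3}; fixed.
Sat(EG (EX (r | b))) = {q1, q2, q3}

{q1, q2, q3}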